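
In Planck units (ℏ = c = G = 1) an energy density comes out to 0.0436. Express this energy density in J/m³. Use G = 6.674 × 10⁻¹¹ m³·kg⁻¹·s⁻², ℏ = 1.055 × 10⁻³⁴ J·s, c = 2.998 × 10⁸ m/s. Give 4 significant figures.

One Planck energy density: u_P = c⁷/(ℏG²) = 4.632 × 10¹¹³ J/m³.
0.0436 × 4.632 × 10¹¹³ J/m³ = 2.020 × 10¹¹² J/m³

2.020 × 10¹¹² J/m³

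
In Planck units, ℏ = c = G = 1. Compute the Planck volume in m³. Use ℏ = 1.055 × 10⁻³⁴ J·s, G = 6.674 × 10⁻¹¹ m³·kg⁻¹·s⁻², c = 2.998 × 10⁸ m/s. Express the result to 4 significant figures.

4.224 × 10⁻¹⁰⁵ m³

From ℏ = c = G = 1 the volume scale is V_P = (ℏG/c³)^(3/2).
  = √(1.784 × 10⁻²⁰⁹)
  = 4.224 × 10⁻¹⁰⁵ m³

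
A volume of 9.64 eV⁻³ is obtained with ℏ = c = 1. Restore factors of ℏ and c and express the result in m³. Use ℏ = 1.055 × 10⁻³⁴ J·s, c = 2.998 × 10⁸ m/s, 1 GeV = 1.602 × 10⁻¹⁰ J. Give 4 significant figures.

Volume is [L]³ = [E]⁻³·(ℏc)³.
1 GeV⁻³ → (ℏc)³ × (1 GeV in J)⁻³ = 7.696 × 10⁻⁴⁸ m³.
Convert the energy scale: 9.64 eV⁻³ = 9.64 × 10²⁷ GeV⁻³.
Result: 9.64 × 10²⁷ × 7.696 × 10⁻⁴⁸ = 7.419 × 10⁻²⁰ m³.

7.419 × 10⁻²⁰ m³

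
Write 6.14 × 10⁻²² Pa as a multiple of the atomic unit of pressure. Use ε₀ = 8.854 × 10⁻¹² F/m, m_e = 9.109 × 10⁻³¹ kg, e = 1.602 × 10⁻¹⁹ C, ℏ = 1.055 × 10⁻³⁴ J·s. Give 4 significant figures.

2.096 × 10⁻³⁵

atomic unit of pressure: P_au = E_h/a₀³ = m_e⁴e¹⁰/((4πε₀)⁵ℏ⁸) = 2.929 × 10¹³ Pa.
6.14 × 10⁻²² / 2.929 × 10¹³ = 2.096 × 10⁻³⁵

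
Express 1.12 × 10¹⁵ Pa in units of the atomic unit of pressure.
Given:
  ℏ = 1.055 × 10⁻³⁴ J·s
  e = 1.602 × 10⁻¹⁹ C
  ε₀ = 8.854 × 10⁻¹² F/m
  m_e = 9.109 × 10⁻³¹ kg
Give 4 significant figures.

38.24

atomic unit of pressure: P_au = E_h/a₀³ = m_e⁴e¹⁰/((4πε₀)⁵ℏ⁸) = 2.929 × 10¹³ Pa.
1.12 × 10¹⁵ / 2.929 × 10¹³ = 38.24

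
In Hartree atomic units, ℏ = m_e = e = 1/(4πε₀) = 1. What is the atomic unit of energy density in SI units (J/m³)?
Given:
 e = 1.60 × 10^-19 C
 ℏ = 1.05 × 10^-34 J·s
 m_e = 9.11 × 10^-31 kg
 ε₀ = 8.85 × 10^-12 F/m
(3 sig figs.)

Dimensional analysis gives u_au = E_h/a₀³ = m_e⁴e¹⁰/((4πε₀)⁵ℏ⁸).
E_h = 4.38 × 10^-18 J
a₀ = 5.26 × 10^-11 m
E_h/a₀³ = 3.01 × 10^13 J/m³

3.01 × 10^13 J/m³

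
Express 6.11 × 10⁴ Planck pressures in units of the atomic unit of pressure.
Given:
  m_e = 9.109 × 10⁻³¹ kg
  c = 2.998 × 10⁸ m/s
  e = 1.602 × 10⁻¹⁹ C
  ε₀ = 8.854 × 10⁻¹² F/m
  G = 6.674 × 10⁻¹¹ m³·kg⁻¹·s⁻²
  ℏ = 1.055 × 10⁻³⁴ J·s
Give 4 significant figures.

Planck pressure: p_P = c⁷/(ℏG²) = 4.632 × 10¹¹³ Pa
atomic unit of pressure: P_au = E_h/a₀³ = m_e⁴e¹⁰/((4πε₀)⁵ℏ⁸) = 2.929 × 10¹³ Pa
6.11 × 10⁴ × 4.632 × 10¹¹³ / 2.929 × 10¹³ = 9.663 × 10¹⁰⁴

9.663 × 10¹⁰⁴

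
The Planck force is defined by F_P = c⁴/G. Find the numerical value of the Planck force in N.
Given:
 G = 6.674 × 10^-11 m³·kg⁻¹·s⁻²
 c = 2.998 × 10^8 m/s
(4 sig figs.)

F_P = c⁴/G
  = 8.078 × 10^33 / 6.674 × 10^-11
  = 1.210 × 10^44 N

1.210 × 10^44 N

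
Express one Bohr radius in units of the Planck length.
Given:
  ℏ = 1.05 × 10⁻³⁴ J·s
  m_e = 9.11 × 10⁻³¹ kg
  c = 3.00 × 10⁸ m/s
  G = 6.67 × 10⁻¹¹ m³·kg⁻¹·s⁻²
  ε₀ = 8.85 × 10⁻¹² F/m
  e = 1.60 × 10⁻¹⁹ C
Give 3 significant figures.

3.26 × 10²⁴

Bohr radius: a₀ = 4πε₀ℏ²/(m_e e²) = 5.26 × 10⁻¹¹ m
Planck length: ℓ_P = √(ℏG/c³) = 1.61 × 10⁻³⁵ m
ratio = 5.26 × 10⁻¹¹ / 1.61 × 10⁻³⁵ = 3.26 × 10²⁴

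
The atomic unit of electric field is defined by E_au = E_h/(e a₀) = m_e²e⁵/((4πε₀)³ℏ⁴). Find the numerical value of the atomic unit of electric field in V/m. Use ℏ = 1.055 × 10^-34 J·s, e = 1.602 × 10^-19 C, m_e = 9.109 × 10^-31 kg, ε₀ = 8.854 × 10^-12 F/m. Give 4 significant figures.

5.131 × 10^11 V/m

E_au = E_h/(e a₀) = m_e²e⁵/((4πε₀)³ℏ⁴)
E_h = 4.354 × 10^-18 J
a₀ = 5.297 × 10^-11 m
E_h/(e·a₀) = 5.131 × 10^11 V/m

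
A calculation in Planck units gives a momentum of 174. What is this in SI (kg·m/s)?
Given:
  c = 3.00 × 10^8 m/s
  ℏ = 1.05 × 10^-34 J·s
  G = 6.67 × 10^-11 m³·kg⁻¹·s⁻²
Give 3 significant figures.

One Planck momentum: p_P = √(ℏc³/G) = 6.52 kg·m/s.
174 × 6.52 kg·m/s = 1.13 × 10^3 kg·m/s

1.13 × 10^3 kg·m/s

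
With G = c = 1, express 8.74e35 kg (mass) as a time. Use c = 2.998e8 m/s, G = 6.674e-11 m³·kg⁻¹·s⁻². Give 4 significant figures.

Mass → time via G/c³.
8.74e35 kg × (G/c³) = 2.165 s

2.165 s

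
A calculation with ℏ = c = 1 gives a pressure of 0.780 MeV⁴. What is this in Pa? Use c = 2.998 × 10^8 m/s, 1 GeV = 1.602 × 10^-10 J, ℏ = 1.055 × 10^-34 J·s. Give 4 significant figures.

Pressure is [E]/[L]³ = [E]⁴/(ℏc)³.
1 GeV⁴ → 1/(ℏc)³ × (1 GeV in J)⁴ = 2.082 × 10^37 Pa.
Convert the energy scale: 0.780 MeV⁴ = 7.80 × 10^-13 GeV⁴.
Result: 7.80 × 10^-13 × 2.082 × 10^37 = 1.624 × 10^25 Pa.

1.624 × 10^25 Pa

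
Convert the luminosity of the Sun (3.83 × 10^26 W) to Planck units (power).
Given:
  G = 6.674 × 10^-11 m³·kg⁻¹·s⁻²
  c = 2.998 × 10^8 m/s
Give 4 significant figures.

1.055 × 10^-26

Planck power: P_P = c⁵/G = 3.629 × 10^52 W.
3.83 × 10^26 / 3.629 × 10^52 = 1.055 × 10^-26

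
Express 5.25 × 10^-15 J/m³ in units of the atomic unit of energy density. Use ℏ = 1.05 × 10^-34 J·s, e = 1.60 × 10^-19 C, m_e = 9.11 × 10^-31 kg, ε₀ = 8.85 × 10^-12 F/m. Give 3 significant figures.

1.74 × 10^-28

atomic unit of energy density: u_au = E_h/a₀³ = m_e⁴e¹⁰/((4πε₀)⁵ℏ⁸) = 3.01 × 10^13 J/m³.
5.25 × 10^-15 / 3.01 × 10^13 = 1.74 × 10^-28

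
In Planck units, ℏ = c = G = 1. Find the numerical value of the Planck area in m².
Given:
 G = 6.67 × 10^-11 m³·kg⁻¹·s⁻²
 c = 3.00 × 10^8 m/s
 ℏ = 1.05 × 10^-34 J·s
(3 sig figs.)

2.59 × 10^-70 m²

From ℏ = c = G = 1 the area scale is A_P = ℏG/c³.
  = 7.00 × 10^-45 / 2.70 × 10^25
  = 2.59 × 10^-70 m²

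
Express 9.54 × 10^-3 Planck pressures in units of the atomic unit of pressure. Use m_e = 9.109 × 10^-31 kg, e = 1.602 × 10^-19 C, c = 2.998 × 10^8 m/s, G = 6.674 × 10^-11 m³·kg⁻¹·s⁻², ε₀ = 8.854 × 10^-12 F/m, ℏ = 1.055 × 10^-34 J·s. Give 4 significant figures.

Planck pressure: p_P = c⁷/(ℏG²) = 4.632 × 10^113 Pa
atomic unit of pressure: P_au = E_h/a₀³ = m_e⁴e¹⁰/((4πε₀)⁵ℏ⁸) = 2.929 × 10^13 Pa
9.54 × 10^-3 × 4.632 × 10^113 / 2.929 × 10^13 = 1.509 × 10^98

1.509 × 10^98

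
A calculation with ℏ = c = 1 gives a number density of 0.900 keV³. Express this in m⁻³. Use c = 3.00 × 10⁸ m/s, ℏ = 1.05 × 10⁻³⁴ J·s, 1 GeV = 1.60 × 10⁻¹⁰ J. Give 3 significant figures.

Number density is [L]⁻³ = [E]³/(ℏc)³.
1 GeV³ → 1/(ℏc)³ × (1 GeV in J)³ = 1.31 × 10⁴⁷ m⁻³.
Convert the energy scale: 0.900 keV³ = 9.00 × 10⁻¹⁹ GeV³.
Result: 9.00 × 10⁻¹⁹ × 1.31 × 10⁴⁷ = 1.18 × 10²⁹ m⁻³.

1.18 × 10²⁹ m⁻³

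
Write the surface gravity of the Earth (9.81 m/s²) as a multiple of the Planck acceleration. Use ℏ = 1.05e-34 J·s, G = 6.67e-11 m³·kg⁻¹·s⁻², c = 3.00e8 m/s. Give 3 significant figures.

Planck acceleration: a_P = √(c⁷/(ℏG)) = 5.59e51 m/s².
9.81 / 5.59e51 = 1.76e-51

1.76e-51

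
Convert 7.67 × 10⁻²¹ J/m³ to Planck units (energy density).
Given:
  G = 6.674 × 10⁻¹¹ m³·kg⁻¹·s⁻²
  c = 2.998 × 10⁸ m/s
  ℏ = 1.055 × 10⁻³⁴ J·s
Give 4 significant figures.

Planck energy density: u_P = c⁷/(ℏG²) = 4.632 × 10¹¹³ J/m³.
7.67 × 10⁻²¹ / 4.632 × 10¹¹³ = 1.656 × 10⁻¹³⁴

1.656 × 10⁻¹³⁴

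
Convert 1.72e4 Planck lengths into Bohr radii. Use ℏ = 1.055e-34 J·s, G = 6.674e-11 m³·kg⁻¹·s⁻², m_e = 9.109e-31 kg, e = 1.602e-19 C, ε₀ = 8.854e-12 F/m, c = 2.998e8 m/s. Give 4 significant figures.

Planck length: ℓ_P = √(ℏG/c³) = 1.616e-35 m
Bohr radius: a₀ = 4πε₀ℏ²/(m_e e²) = 5.297e-11 m
1.72e4 × 1.616e-35 / 5.297e-11 = 5.249e-21

5.249e-21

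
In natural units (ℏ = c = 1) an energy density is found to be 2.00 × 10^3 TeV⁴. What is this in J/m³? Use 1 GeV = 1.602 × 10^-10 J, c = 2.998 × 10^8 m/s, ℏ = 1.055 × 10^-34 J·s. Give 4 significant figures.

[E]/[L]³ = [E]⁴/(ℏc)³; restore (ℏc)⁻³.
1 GeV⁴ → 1/(ℏc)³ × (1 GeV in J)⁴ = 2.082 × 10^37 J/m³.
Convert the energy scale: 2.00 × 10^3 TeV⁴ = 2.00 × 10^15 GeV⁴.
Result: 2.00 × 10^15 × 2.082 × 10^37 = 4.163 × 10^52 J/m³.

4.163 × 10^52 J/m³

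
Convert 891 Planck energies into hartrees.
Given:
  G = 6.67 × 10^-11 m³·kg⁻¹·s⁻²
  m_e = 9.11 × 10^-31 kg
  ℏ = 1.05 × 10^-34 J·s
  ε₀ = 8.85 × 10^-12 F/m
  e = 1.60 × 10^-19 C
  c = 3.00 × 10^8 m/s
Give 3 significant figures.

Planck energy: E_P = √(ℏc⁵/G) = 1.96 × 10^9 J
hartree: E_h = m_e e⁴/(4πε₀ℏ)² = 4.38 × 10^-18 J
891 × 1.96 × 10^9 / 4.38 × 10^-18 = 3.98 × 10^29

3.98 × 10^29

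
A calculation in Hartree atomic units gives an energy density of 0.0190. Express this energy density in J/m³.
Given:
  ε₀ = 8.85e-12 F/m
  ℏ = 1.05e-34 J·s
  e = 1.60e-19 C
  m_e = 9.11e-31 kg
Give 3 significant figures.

5.72e11 J/m³

One atomic unit of energy density: u_au = E_h/a₀³ = m_e⁴e¹⁰/((4πε₀)⁵ℏ⁸) = 3.01e13 J/m³.
0.0190 × 3.01e13 J/m³ = 5.72e11 J/m³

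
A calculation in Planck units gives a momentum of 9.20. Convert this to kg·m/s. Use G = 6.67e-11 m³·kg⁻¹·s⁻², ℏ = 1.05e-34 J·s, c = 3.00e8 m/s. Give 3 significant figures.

One Planck momentum: p_P = √(ℏc³/G) = 6.52 kg·m/s.
9.20 × 6.52 kg·m/s = 60 kg·m/s

60 kg·m/s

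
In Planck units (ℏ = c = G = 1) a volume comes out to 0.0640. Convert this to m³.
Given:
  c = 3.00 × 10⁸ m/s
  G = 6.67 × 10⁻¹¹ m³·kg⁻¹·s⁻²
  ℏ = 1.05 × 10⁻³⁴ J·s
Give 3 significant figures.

2.67 × 10⁻¹⁰⁶ m³

One Planck volume: V_P = (ℏG/c³)^(3/2) = 4.18 × 10⁻¹⁰⁵ m³.
0.0640 × 4.18 × 10⁻¹⁰⁵ m³ = 2.67 × 10⁻¹⁰⁶ m³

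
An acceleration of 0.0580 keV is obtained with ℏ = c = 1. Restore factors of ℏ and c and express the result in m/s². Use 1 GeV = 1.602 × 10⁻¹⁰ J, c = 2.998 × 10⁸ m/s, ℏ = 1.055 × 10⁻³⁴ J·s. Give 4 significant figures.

2.640 × 10²⁵ m/s²

Acceleration is [L]/[T]² = c·[E]/ℏ.
1 GeV → c/ℏ × (1 GeV in J) = 4.552 × 10³² m/s².
Convert the energy scale: 0.0580 keV = 5.80 × 10⁻⁸ GeV.
Result: 5.80 × 10⁻⁸ × 4.552 × 10³² = 2.640 × 10²⁵ m/s².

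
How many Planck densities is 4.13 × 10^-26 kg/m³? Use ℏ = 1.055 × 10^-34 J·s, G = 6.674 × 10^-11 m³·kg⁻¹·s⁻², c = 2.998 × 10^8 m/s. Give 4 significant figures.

8.013 × 10^-123

Planck density: ρ_P = c⁵/(ℏG²) = 5.154 × 10^96 kg/m³.
4.13 × 10^-26 / 5.154 × 10^96 = 8.013 × 10^-123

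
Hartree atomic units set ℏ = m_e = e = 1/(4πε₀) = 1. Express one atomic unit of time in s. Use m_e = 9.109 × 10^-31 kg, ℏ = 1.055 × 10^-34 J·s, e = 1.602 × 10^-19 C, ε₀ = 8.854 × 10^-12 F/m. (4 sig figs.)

2.423 × 10^-17 s

The unique combination of the constants set to 1 with dimensions of time is τ_au = (4πε₀)²ℏ³/(m_e e⁴).
E_h = 4.354 × 10^-18 J
ℏ/E_h = 2.423 × 10^-17 s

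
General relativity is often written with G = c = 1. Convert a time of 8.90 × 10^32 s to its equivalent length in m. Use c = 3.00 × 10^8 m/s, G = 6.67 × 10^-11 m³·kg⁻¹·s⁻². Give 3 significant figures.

2.67 × 10^41 m

Time → length via c.
8.90 × 10^32 s × (c) = 2.67 × 10^41 m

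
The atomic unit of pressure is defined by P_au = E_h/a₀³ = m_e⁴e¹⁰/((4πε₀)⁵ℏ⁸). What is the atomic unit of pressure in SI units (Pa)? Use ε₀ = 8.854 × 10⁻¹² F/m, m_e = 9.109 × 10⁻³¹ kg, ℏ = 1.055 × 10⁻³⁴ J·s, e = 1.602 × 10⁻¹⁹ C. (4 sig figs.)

2.929 × 10¹³ Pa

P_au = E_h/a₀³ = m_e⁴e¹⁰/((4πε₀)⁵ℏ⁸)
E_h = 4.354 × 10⁻¹⁸ J
a₀ = 5.297 × 10⁻¹¹ m
E_h/a₀³ = 2.929 × 10¹³ Pa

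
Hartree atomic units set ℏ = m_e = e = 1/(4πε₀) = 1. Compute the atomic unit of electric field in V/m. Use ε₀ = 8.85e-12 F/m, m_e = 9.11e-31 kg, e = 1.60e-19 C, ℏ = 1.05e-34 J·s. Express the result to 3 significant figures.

From ℏ = m_e = e = 1/(4πε₀) = 1 the electric field scale is E_au = E_h/(e a₀) = m_e²e⁵/((4πε₀)³ℏ⁴).
E_h = 4.38e-18 J
a₀ = 5.26e-11 m
E_h/(e·a₀) = 5.20e11 V/m

5.20e11 V/m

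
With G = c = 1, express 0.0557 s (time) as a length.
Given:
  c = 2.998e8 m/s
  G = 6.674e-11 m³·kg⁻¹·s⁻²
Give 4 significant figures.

1.670e7 m

Time → length via c.
0.0557 s × (c) = 1.670e7 m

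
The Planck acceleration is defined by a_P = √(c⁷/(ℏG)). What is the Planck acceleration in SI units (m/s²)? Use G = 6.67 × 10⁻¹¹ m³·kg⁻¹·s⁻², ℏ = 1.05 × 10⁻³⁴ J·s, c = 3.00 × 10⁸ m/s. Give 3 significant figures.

a_P = √(c⁷/(ℏG))
  = √(3.12 × 10¹⁰³)
  = 5.59 × 10⁵¹ m/s²

5.59 × 10⁵¹ m/s²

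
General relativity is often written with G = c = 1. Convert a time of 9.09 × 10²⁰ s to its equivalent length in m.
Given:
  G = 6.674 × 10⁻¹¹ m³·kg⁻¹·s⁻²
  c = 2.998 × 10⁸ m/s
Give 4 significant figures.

Time → length via c.
9.09 × 10²⁰ s × (c) = 2.725 × 10²⁹ m

2.725 × 10²⁹ m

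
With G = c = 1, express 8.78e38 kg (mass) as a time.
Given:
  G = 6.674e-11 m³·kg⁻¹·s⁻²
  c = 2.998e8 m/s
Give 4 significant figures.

Mass → time via G/c³.
8.78e38 kg × (G/c³) = 2.175e3 s

2.175e3 s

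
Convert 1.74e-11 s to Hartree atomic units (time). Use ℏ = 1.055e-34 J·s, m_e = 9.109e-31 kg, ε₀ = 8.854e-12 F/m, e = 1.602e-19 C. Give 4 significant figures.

atomic unit of time: τ_au = (4πε₀)²ℏ³/(m_e e⁴) = 2.423e-17 s.
1.74e-11 / 2.423e-17 = 7.181e5

7.181e5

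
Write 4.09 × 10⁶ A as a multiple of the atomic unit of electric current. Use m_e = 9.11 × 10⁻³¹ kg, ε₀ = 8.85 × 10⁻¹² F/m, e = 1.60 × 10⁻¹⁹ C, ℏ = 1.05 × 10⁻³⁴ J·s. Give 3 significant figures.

6.13 × 10⁸

atomic unit of electric current: I_au = e E_h/ℏ = m_e e⁵/((4πε₀)²ℏ³) = 6.67 × 10⁻³ A.
4.09 × 10⁶ / 6.67 × 10⁻³ = 6.13 × 10⁸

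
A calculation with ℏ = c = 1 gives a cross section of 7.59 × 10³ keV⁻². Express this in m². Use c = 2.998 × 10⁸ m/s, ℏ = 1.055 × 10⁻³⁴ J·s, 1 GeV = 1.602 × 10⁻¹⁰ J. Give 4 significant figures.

Area is [L]² = [E]⁻²·(ℏc)²; restore (ℏc)².
1 GeV⁻² → (ℏc)² × (1 GeV in J)⁻² = 3.898 × 10⁻³² m².
Convert the energy scale: 7.59 × 10³ keV⁻² = 7.59 × 10¹⁵ GeV⁻².
Result: 7.59 × 10¹⁵ × 3.898 × 10⁻³² = 2.959 × 10⁻¹⁶ m².

2.959 × 10⁻¹⁶ m²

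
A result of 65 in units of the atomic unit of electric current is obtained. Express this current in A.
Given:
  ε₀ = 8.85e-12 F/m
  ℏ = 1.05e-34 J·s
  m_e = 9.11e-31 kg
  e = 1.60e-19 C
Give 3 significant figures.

One atomic unit of electric current: I_au = e E_h/ℏ = m_e e⁵/((4πε₀)²ℏ³) = 6.67e-3 A.
65 × 6.67e-3 A = 0.434 A

0.434 A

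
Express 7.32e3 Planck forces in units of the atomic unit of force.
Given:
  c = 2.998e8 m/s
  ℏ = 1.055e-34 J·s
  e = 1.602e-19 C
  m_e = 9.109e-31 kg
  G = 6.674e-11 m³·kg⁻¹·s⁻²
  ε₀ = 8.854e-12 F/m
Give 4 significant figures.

Planck force: F_P = c⁴/G = 1.210e44 N
atomic unit of force: F_au = E_h/a₀ = m_e²e⁶/((4πε₀)³ℏ⁴) = 8.220e-8 N
7.32e3 × 1.210e44 / 8.220e-8 = 1.078e55

1.078e55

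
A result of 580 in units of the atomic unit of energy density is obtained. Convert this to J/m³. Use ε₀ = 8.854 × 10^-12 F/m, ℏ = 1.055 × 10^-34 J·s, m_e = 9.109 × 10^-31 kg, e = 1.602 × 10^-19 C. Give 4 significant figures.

1.699 × 10^16 J/m³

One atomic unit of energy density: u_au = E_h/a₀³ = m_e⁴e¹⁰/((4πε₀)⁵ℏ⁸) = 2.929 × 10^13 J/m³.
580 × 2.929 × 10^13 J/m³ = 1.699 × 10^16 J/m³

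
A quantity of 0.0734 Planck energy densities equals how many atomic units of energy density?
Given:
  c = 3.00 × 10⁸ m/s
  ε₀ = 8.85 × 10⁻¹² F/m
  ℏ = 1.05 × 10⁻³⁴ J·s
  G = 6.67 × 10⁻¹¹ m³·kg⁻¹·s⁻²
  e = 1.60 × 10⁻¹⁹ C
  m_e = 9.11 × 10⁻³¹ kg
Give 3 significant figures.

1.14 × 10⁹⁹

Planck energy density: u_P = c⁷/(ℏG²) = 4.68 × 10¹¹³ J/m³
atomic unit of energy density: u_au = E_h/a₀³ = m_e⁴e¹⁰/((4πε₀)⁵ℏ⁸) = 3.01 × 10¹³ J/m³
0.0734 × 4.68 × 10¹¹³ / 3.01 × 10¹³ = 1.14 × 10⁹⁹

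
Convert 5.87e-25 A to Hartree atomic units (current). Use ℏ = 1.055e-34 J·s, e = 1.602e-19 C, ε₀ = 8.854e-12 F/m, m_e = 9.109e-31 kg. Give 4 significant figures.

atomic unit of electric current: I_au = e E_h/ℏ = m_e e⁵/((4πε₀)²ℏ³) = 6.612e-3 A.
5.87e-25 / 6.612e-3 = 8.878e-23

8.878e-23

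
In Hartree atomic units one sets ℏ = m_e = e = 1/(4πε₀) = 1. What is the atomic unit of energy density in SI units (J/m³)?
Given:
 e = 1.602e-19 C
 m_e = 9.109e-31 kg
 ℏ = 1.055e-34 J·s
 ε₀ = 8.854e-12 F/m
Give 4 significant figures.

2.929e13 J/m³

u_au = E_h/a₀³ = m_e⁴e¹⁰/((4πε₀)⁵ℏ⁸)
E_h = 4.354e-18 J
a₀ = 5.297e-11 m
E_h/a₀³ = 2.929e13 J/m³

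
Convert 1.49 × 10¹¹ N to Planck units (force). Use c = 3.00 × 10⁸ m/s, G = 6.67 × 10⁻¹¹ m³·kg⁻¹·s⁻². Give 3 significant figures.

Planck force: F_P = c⁴/G = 1.21 × 10⁴⁴ N.
1.49 × 10¹¹ / 1.21 × 10⁴⁴ = 1.23 × 10⁻³³

1.23 × 10⁻³³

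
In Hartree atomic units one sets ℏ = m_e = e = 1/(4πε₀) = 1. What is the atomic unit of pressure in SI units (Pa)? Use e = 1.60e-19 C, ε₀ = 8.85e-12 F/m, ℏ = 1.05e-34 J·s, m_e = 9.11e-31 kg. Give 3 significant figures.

P_au = E_h/a₀³ = m_e⁴e¹⁰/((4πε₀)⁵ℏ⁸)
E_h = 4.38e-18 J
a₀ = 5.26e-11 m
E_h/a₀³ = 3.01e13 Pa

3.01e13 Pa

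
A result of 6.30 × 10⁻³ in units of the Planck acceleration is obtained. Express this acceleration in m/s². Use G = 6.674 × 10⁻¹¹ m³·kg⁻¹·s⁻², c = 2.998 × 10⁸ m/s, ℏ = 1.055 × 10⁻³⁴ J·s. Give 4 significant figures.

One Planck acceleration: a_P = √(c⁷/(ℏG)) = 5.560 × 10⁵¹ m/s².
6.30 × 10⁻³ × 5.560 × 10⁵¹ m/s² = 3.503 × 10⁴⁹ m/s²

3.503 × 10⁴⁹ m/s²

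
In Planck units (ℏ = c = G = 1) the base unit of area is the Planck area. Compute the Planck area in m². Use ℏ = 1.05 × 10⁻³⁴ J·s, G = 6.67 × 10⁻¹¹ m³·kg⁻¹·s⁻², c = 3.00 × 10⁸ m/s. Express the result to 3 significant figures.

A_P = ℏG/c³
  = 7.00 × 10⁻⁴⁵ / 2.70 × 10²⁵
  = 2.59 × 10⁻⁷⁰ m²

2.59 × 10⁻⁷⁰ m²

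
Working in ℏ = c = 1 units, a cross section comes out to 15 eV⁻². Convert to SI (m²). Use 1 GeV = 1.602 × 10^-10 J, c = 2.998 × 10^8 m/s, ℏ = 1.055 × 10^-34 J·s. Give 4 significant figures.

Area is [L]² = [E]⁻²·(ℏc)²; restore (ℏc)².
1 GeV⁻² → (ℏc)² × (1 GeV in J)⁻² = 3.898 × 10^-32 m².
Convert the energy scale: 15 eV⁻² = 1.50 × 10^19 GeV⁻².
Result: 1.50 × 10^19 × 3.898 × 10^-32 = 5.847 × 10^-13 m².

5.847 × 10^-13 m²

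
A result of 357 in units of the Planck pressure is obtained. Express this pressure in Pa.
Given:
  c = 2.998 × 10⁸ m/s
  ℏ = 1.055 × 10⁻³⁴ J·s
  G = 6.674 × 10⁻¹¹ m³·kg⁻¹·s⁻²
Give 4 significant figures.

One Planck pressure: p_P = c⁷/(ℏG²) = 4.632 × 10¹¹³ Pa.
357 × 4.632 × 10¹¹³ Pa = 1.654 × 10¹¹⁶ Pa

1.654 × 10¹¹⁶ Pa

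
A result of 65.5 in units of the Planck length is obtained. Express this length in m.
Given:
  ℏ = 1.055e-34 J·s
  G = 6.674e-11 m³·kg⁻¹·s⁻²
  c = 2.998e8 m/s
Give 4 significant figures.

1.059e-33 m

One Planck length: ℓ_P = √(ℏG/c³) = 1.616e-35 m.
65.5 × 1.616e-35 m = 1.059e-33 m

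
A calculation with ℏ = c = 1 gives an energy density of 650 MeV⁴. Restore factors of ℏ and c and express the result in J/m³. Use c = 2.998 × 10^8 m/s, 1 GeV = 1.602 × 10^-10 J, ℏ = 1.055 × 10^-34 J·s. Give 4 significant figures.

1.353 × 10^28 J/m³

[E]/[L]³ = [E]⁴/(ℏc)³; restore (ℏc)⁻³.
1 GeV⁴ → 1/(ℏc)³ × (1 GeV in J)⁴ = 2.082 × 10^37 J/m³.
Convert the energy scale: 650 MeV⁴ = 6.50 × 10^-10 GeV⁴.
Result: 6.50 × 10^-10 × 2.082 × 10^37 = 1.353 × 10^28 J/m³.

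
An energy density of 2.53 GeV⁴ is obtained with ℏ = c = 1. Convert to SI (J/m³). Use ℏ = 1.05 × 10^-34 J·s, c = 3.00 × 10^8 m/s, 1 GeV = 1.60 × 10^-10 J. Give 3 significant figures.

5.30 × 10^37 J/m³

[E]/[L]³ = [E]⁴/(ℏc)³; restore (ℏc)⁻³.
1 GeV⁴ → 1/(ℏc)³ × (1 GeV in J)⁴ = 2.10 × 10^37 J/m³.
Result: 2.53 × 2.10 × 10^37 = 5.30 × 10^37 J/m³.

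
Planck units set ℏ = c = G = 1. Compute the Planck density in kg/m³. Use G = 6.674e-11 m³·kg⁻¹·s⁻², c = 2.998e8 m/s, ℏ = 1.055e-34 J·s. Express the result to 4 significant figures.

5.154e96 kg/m³

From ℏ = c = G = 1 the density scale is ρ_P = c⁵/(ℏG²).
  = 2.422e42 / 4.699e-55
  = 5.154e96 kg/m³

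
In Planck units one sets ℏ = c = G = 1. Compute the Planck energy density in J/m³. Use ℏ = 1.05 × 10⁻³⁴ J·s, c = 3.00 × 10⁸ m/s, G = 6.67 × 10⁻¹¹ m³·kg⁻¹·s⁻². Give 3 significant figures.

u_P = c⁷/(ℏG²)
  = 2.19 × 10⁵⁹ / 4.67 × 10⁻⁵⁵
  = 4.68 × 10¹¹³ J/m³

4.68 × 10¹¹³ J/m³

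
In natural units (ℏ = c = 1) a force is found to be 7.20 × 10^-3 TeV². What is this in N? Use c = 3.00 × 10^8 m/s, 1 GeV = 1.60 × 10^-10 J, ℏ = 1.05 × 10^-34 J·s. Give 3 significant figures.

5.85 × 10^9 N

Force is [E]/[L] = [E]²/(ℏc); restore (ℏc)⁻¹.
1 GeV² → 1/(ℏc) × (1 GeV in J)² = 8.13 × 10^5 N.
Convert the energy scale: 7.20 × 10^-3 TeV² = 7.20 × 10^3 GeV².
Result: 7.20 × 10^3 × 8.13 × 10^5 = 5.85 × 10^9 N.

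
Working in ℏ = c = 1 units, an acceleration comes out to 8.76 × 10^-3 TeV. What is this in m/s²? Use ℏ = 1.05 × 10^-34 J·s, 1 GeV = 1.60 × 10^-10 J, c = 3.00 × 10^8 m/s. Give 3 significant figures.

Acceleration is [L]/[T]² = c·[E]/ℏ.
1 GeV → c/ℏ × (1 GeV in J) = 4.57 × 10^32 m/s².
Convert the energy scale: 8.76 × 10^-3 TeV = 8.76 GeV.
Result: 8.76 × 4.57 × 10^32 = 4.00 × 10^33 m/s².

4.00 × 10^33 m/s²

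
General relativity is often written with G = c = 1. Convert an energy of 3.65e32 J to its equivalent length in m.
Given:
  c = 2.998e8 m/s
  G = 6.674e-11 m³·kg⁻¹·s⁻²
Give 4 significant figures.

3.015e-12 m

Energy → length via G/c⁴.
3.65e32 J × (G/c⁴) = 3.015e-12 m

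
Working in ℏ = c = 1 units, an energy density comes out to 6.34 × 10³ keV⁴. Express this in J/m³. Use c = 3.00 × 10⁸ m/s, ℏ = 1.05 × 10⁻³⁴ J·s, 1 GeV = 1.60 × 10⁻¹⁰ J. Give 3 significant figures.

[E]/[L]³ = [E]⁴/(ℏc)³; restore (ℏc)⁻³.
1 GeV⁴ → 1/(ℏc)³ × (1 GeV in J)⁴ = 2.10 × 10³⁷ J/m³.
Convert the energy scale: 6.34 × 10³ keV⁴ = 6.34 × 10⁻²¹ GeV⁴.
Result: 6.34 × 10⁻²¹ × 2.10 × 10³⁷ = 1.33 × 10¹⁷ J/m³.

1.33 × 10¹⁷ J/m³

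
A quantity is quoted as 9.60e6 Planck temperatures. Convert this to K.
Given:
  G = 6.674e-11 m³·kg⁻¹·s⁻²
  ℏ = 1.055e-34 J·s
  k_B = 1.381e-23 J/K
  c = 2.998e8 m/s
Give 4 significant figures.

One Planck temperature: T_P = √(ℏc⁵/G) / k_B = 1.417e32 K.
9.60e6 × 1.417e32 K = 1.360e39 K

1.360e39 K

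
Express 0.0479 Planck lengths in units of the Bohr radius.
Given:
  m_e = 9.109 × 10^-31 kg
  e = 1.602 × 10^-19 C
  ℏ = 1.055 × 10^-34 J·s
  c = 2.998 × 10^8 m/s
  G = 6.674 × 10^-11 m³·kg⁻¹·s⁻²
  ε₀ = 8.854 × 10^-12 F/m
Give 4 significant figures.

Planck length: ℓ_P = √(ℏG/c³) = 1.616 × 10^-35 m
Bohr radius: a₀ = 4πε₀ℏ²/(m_e e²) = 5.297 × 10^-11 m
0.0479 × 1.616 × 10^-35 / 5.297 × 10^-11 = 1.462 × 10^-26

1.462 × 10^-26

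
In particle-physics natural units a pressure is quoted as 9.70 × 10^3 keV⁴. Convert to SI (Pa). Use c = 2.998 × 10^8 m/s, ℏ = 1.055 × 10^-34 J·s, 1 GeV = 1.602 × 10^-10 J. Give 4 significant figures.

2.019 × 10^17 Pa

Pressure is [E]/[L]³ = [E]⁴/(ℏc)³.
1 GeV⁴ → 1/(ℏc)³ × (1 GeV in J)⁴ = 2.082 × 10^37 Pa.
Convert the energy scale: 9.70 × 10^3 keV⁴ = 9.70 × 10^-21 GeV⁴.
Result: 9.70 × 10^-21 × 2.082 × 10^37 = 2.019 × 10^17 Pa.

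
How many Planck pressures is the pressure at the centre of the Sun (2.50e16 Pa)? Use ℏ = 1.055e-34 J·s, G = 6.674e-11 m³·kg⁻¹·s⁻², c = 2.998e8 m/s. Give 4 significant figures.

Planck pressure: p_P = c⁷/(ℏG²) = 4.632e113 Pa.
2.50e16 / 4.632e113 = 5.397e-98

5.397e-98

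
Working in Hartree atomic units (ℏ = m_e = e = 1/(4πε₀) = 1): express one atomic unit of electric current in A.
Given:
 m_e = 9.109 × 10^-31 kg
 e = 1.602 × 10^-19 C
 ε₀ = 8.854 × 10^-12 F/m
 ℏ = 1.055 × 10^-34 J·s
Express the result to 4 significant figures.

6.612 × 10^-3 A

Dimensional analysis gives I_au = e E_h/ℏ = m_e e⁵/((4πε₀)²ℏ³).
E_h = 4.354 × 10^-18 J
e·E_h/ℏ = 6.612 × 10^-3 A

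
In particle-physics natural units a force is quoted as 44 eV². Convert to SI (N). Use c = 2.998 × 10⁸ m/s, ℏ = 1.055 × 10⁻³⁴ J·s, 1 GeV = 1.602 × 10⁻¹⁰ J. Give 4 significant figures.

3.570 × 10⁻¹¹ N

Force is [E]/[L] = [E]²/(ℏc); restore (ℏc)⁻¹.
1 GeV² → 1/(ℏc) × (1 GeV in J)² = 8.114 × 10⁵ N.
Convert the energy scale: 44 eV² = 4.40 × 10⁻¹⁷ GeV².
Result: 4.40 × 10⁻¹⁷ × 8.114 × 10⁵ = 3.570 × 10⁻¹¹ N.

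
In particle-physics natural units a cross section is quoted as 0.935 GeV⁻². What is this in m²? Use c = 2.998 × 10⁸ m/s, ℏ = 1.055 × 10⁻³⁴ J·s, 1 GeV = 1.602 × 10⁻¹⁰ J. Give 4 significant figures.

Area is [L]² = [E]⁻²·(ℏc)²; restore (ℏc)².
1 GeV⁻² → (ℏc)² × (1 GeV in J)⁻² = 3.898 × 10⁻³² m².
Result: 0.935 × 3.898 × 10⁻³² = 3.645 × 10⁻³² m².

3.645 × 10⁻³² m²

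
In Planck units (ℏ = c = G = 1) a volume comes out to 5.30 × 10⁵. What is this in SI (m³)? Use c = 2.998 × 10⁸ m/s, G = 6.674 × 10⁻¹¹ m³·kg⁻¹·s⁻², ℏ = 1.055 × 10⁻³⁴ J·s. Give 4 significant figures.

One Planck volume: V_P = (ℏG/c³)^(3/2) = 4.224 × 10⁻¹⁰⁵ m³.
5.30 × 10⁵ × 4.224 × 10⁻¹⁰⁵ m³ = 2.239 × 10⁻⁹⁹ m³

2.239 × 10⁻⁹⁹ m³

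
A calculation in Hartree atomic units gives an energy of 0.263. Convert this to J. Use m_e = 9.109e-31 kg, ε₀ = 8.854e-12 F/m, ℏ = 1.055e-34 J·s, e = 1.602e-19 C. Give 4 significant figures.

One hartree: E_h = m_e e⁴/(4πε₀ℏ)² = 4.354e-18 J.
0.263 × 4.354e-18 J = 1.145e-18 J

1.145e-18 J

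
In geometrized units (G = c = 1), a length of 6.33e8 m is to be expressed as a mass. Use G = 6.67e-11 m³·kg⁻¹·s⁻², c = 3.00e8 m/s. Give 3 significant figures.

8.54e35 kg

Length → mass via c²/G.
6.33e8 m × (c²/G) = 8.54e35 kg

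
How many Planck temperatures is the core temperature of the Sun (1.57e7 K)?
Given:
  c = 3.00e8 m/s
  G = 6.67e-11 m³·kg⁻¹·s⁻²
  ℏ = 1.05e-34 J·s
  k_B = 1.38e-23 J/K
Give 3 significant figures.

1.11e-25

Planck temperature: T_P = √(ℏc⁵/G) / k_B = 1.42e32 K.
1.57e7 / 1.42e32 = 1.11e-25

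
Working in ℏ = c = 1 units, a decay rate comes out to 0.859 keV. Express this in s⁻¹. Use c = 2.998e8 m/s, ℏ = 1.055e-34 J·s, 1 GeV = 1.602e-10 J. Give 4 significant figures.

1.304e18 s⁻¹

A rate is [E]/ℏ; divide by ℏ.
1 GeV → 1/ℏ × (1 GeV in J) = 1.518e24 s⁻¹.
Convert the energy scale: 0.859 keV = 8.59e-7 GeV.
Result: 8.59e-7 × 1.518e24 = 1.304e18 s⁻¹.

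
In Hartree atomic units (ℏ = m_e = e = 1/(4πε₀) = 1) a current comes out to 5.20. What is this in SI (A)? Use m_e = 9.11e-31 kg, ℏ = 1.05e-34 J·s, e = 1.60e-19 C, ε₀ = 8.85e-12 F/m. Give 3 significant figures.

0.0347 A

One atomic unit of electric current: I_au = e E_h/ℏ = m_e e⁵/((4πε₀)²ℏ³) = 6.67e-3 A.
5.20 × 6.67e-3 A = 0.0347 A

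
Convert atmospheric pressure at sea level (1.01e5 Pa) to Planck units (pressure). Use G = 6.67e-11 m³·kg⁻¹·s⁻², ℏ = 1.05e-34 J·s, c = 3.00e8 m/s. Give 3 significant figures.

Planck pressure: p_P = c⁷/(ℏG²) = 4.68e113 Pa.
1.01e5 / 4.68e113 = 2.16e-109

2.16e-109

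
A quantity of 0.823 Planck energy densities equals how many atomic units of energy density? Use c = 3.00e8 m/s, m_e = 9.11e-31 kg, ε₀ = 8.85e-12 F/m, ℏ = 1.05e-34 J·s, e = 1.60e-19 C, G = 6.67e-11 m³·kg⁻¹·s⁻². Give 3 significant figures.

1.28e100

Planck energy density: u_P = c⁷/(ℏG²) = 4.68e113 J/m³
atomic unit of energy density: u_au = E_h/a₀³ = m_e⁴e¹⁰/((4πε₀)⁵ℏ⁸) = 3.01e13 J/m³
0.823 × 4.68e113 / 3.01e13 = 1.28e100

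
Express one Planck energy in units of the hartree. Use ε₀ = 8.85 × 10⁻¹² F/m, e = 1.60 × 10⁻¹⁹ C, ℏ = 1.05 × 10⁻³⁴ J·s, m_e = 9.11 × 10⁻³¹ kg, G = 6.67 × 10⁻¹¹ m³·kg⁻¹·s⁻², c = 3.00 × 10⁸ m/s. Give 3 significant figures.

4.47 × 10²⁶

Planck energy: E_P = √(ℏc⁵/G) = 1.96 × 10⁹ J
hartree: E_h = m_e e⁴/(4πε₀ℏ)² = 4.38 × 10⁻¹⁸ J
ratio = 1.96 × 10⁹ / 4.38 × 10⁻¹⁸ = 4.47 × 10²⁶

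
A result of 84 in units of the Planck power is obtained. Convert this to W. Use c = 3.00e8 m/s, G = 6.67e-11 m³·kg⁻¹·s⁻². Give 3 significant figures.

3.06e54 W

One Planck power: P_P = c⁵/G = 3.64e52 W.
84 × 3.64e52 W = 3.06e54 W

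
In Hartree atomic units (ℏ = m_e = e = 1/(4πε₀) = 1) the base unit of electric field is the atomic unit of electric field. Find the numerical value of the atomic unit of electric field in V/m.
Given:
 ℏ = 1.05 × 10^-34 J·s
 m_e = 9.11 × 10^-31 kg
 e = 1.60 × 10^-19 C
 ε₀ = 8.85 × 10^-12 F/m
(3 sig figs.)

5.20 × 10^11 V/m

E_au = E_h/(e a₀) = m_e²e⁵/((4πε₀)³ℏ⁴)
E_h = 4.38 × 10^-18 J
a₀ = 5.26 × 10^-11 m
E_h/(e·a₀) = 5.20 × 10^11 V/m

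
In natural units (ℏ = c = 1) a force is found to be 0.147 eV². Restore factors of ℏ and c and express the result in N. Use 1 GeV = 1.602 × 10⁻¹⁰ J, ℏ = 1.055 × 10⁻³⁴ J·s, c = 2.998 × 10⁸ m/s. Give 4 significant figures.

Force is [E]/[L] = [E]²/(ℏc); restore (ℏc)⁻¹.
1 GeV² → 1/(ℏc) × (1 GeV in J)² = 8.114 × 10⁵ N.
Convert the energy scale: 0.147 eV² = 1.47 × 10⁻¹⁹ GeV².
Result: 1.47 × 10⁻¹⁹ × 8.114 × 10⁵ = 1.193 × 10⁻¹³ N.

1.193 × 10⁻¹³ N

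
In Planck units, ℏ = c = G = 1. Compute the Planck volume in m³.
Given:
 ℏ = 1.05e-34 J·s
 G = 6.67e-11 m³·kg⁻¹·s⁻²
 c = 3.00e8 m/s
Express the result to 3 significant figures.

4.18e-105 m³

The unique combination of the constants set to 1 with dimensions of volume is V_P = (ℏG/c³)^(3/2).
  = √(1.75e-209)
  = 4.18e-105 m³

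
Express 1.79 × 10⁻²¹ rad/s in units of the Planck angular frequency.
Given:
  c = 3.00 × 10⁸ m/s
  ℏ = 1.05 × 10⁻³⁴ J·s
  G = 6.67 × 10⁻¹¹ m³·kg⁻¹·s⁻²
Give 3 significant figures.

9.61 × 10⁻⁶⁵

Planck angular frequency: ω_P = √(c⁵/(ℏG)) = 1.86 × 10⁴³ rad/s.
1.79 × 10⁻²¹ / 1.86 × 10⁴³ = 9.61 × 10⁻⁶⁵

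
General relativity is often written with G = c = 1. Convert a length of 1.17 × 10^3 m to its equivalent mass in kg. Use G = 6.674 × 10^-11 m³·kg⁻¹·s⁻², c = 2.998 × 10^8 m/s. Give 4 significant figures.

Length → mass via c²/G.
1.17 × 10^3 m × (c²/G) = 1.576 × 10^30 kg

1.576 × 10^30 kg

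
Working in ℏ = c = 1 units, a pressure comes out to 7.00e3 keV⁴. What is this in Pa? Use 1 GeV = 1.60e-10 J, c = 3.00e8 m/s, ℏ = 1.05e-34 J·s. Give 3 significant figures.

1.47e17 Pa

Pressure is [E]/[L]³ = [E]⁴/(ℏc)³.
1 GeV⁴ → 1/(ℏc)³ × (1 GeV in J)⁴ = 2.10e37 Pa.
Convert the energy scale: 7.00e3 keV⁴ = 7.00e-21 GeV⁴.
Result: 7.00e-21 × 2.10e37 = 1.47e17 Pa.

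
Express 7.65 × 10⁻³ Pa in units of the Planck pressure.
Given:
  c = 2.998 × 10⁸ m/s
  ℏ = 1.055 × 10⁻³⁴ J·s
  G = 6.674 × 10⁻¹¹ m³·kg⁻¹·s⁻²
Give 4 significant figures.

Planck pressure: p_P = c⁷/(ℏG²) = 4.632 × 10¹¹³ Pa.
7.65 × 10⁻³ / 4.632 × 10¹¹³ = 1.651 × 10⁻¹¹⁶

1.651 × 10⁻¹¹⁶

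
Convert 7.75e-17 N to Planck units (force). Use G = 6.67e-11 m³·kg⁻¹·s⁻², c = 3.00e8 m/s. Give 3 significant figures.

Planck force: F_P = c⁴/G = 1.21e44 N.
7.75e-17 / 1.21e44 = 6.38e-61

6.38e-61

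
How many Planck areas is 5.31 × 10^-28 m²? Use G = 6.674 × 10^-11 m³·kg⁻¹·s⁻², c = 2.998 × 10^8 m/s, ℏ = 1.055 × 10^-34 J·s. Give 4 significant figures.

2.032 × 10^42

Planck area: A_P = ℏG/c³ = 2.613 × 10^-70 m².
5.31 × 10^-28 / 2.613 × 10^-70 = 2.032 × 10^42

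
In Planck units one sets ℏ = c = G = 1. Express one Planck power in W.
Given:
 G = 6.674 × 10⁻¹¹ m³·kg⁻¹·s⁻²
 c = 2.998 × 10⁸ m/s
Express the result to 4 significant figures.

P_P = c⁵/G
  = 2.422 × 10⁴² / 6.674 × 10⁻¹¹
  = 3.629 × 10⁵² W

3.629 × 10⁵² W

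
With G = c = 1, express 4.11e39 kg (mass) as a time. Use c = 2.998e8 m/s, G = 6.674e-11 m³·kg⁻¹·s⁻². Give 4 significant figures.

Mass → time via G/c³.
4.11e39 kg × (G/c³) = 1.018e4 s

1.018e4 s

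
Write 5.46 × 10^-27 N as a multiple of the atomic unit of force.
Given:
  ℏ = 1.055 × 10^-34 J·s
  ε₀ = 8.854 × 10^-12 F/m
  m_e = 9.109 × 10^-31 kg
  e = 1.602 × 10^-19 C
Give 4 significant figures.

6.643 × 10^-20

atomic unit of force: F_au = E_h/a₀ = m_e²e⁶/((4πε₀)³ℏ⁴) = 8.220 × 10^-8 N.
5.46 × 10^-27 / 8.220 × 10^-8 = 6.643 × 10^-20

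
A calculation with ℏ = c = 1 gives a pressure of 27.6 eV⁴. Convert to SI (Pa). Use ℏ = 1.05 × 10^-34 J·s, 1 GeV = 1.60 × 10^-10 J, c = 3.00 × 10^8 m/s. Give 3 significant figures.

Pressure is [E]/[L]³ = [E]⁴/(ℏc)³.
1 GeV⁴ → 1/(ℏc)³ × (1 GeV in J)⁴ = 2.10 × 10^37 Pa.
Convert the energy scale: 27.6 eV⁴ = 2.76 × 10^-35 GeV⁴.
Result: 2.76 × 10^-35 × 2.10 × 10^37 = 579 Pa.

579 Pa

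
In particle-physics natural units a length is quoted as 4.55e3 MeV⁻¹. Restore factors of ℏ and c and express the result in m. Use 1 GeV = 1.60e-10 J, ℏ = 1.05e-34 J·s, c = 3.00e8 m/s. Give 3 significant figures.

A length is [E]⁻¹ in ℏ=c=1; restore one factor of ℏc.
1 GeV⁻¹ → ℏc × (1 GeV in J)⁻¹ = 1.97e-16 m.
Convert the energy scale: 4.55e3 MeV⁻¹ = 4.55e6 GeV⁻¹.
Result: 4.55e6 × 1.97e-16 = 8.96e-10 m.

8.96e-10 m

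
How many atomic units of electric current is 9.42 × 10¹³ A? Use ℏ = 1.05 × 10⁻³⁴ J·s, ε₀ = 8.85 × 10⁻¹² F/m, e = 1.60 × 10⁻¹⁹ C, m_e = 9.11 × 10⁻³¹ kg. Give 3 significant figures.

1.41 × 10¹⁶

atomic unit of electric current: I_au = e E_h/ℏ = m_e e⁵/((4πε₀)²ℏ³) = 6.67 × 10⁻³ A.
9.42 × 10¹³ / 6.67 × 10⁻³ = 1.41 × 10¹⁶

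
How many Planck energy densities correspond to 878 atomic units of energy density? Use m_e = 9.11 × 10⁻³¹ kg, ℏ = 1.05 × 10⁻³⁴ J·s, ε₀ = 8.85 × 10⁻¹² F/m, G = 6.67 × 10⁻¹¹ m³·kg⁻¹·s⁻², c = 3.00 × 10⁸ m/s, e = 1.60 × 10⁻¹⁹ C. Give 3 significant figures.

5.65 × 10⁻⁹⁸

atomic unit of energy density: u_au = E_h/a₀³ = m_e⁴e¹⁰/((4πε₀)⁵ℏ⁸) = 3.01 × 10¹³ J/m³
Planck energy density: u_P = c⁷/(ℏG²) = 4.68 × 10¹¹³ J/m³
878 × 3.01 × 10¹³ / 4.68 × 10¹¹³ = 5.65 × 10⁻⁹⁸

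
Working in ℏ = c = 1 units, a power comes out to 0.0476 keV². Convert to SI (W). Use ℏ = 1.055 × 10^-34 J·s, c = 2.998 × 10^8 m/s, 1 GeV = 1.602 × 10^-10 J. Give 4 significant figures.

Power is [E]/[T] = [E]²/ℏ.
1 GeV² → 1/ℏ × (1 GeV in J)² = 2.433 × 10^14 W.
Convert the energy scale: 0.0476 keV² = 4.76 × 10^-14 GeV².
Result: 4.76 × 10^-14 × 2.433 × 10^14 = 11.58 W.

11.58 W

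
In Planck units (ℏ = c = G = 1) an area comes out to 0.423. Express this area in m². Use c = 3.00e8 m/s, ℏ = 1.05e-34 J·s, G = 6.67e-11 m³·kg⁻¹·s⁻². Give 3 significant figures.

One Planck area: A_P = ℏG/c³ = 2.59e-70 m².
0.423 × 2.59e-70 m² = 1.10e-70 m²

1.10e-70 m²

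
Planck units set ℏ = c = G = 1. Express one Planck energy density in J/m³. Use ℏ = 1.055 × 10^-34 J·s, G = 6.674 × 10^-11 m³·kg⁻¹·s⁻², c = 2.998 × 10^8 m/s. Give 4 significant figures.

From ℏ = c = G = 1 the energy density scale is u_P = c⁷/(ℏG²).
  = 2.177 × 10^59 / 4.699 × 10^-55
  = 4.632 × 10^113 J/m³

4.632 × 10^113 J/m³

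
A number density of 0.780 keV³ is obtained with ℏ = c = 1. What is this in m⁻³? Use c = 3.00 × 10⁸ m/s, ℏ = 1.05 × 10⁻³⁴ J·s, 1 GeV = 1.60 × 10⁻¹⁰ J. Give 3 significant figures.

Number density is [L]⁻³ = [E]³/(ℏc)³.
1 GeV³ → 1/(ℏc)³ × (1 GeV in J)³ = 1.31 × 10⁴⁷ m⁻³.
Convert the energy scale: 0.780 keV³ = 7.80 × 10⁻¹⁹ GeV³.
Result: 7.80 × 10⁻¹⁹ × 1.31 × 10⁴⁷ = 1.02 × 10²⁹ m⁻³.

1.02 × 10²⁹ m⁻³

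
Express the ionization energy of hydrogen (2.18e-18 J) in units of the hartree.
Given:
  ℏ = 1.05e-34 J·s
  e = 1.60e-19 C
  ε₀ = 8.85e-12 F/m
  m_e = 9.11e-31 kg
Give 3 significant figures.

hartree: E_h = m_e e⁴/(4πε₀ℏ)² = 4.38e-18 J.
2.18e-18 / 4.38e-18 = 0.498

0.498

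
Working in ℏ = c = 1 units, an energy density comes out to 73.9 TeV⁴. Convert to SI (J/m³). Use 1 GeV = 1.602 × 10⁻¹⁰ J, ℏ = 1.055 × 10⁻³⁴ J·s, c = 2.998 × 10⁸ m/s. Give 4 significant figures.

1.538 × 10⁵¹ J/m³

[E]/[L]³ = [E]⁴/(ℏc)³; restore (ℏc)⁻³.
1 GeV⁴ → 1/(ℏc)³ × (1 GeV in J)⁴ = 2.082 × 10³⁷ J/m³.
Convert the energy scale: 73.9 TeV⁴ = 7.39 × 10¹³ GeV⁴.
Result: 7.39 × 10¹³ × 2.082 × 10³⁷ = 1.538 × 10⁵¹ J/m³.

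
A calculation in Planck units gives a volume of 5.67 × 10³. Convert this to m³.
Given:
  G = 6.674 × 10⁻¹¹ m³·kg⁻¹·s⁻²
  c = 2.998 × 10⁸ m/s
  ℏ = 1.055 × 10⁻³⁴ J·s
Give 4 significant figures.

One Planck volume: V_P = (ℏG/c³)^(3/2) = 4.224 × 10⁻¹⁰⁵ m³.
5.67 × 10³ × 4.224 × 10⁻¹⁰⁵ m³ = 2.395 × 10⁻¹⁰¹ m³

2.395 × 10⁻¹⁰¹ m³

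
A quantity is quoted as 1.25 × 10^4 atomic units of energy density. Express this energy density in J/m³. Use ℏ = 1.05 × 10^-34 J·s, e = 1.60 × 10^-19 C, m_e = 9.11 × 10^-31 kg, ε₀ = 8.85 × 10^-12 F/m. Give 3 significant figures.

One atomic unit of energy density: u_au = E_h/a₀³ = m_e⁴e¹⁰/((4πε₀)⁵ℏ⁸) = 3.01 × 10^13 J/m³.
1.25 × 10^4 × 3.01 × 10^13 J/m³ = 3.77 × 10^17 J/m³

3.77 × 10^17 J/m³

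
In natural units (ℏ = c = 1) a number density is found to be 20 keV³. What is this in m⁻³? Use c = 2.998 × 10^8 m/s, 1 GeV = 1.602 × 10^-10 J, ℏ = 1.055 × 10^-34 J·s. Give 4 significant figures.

Number density is [L]⁻³ = [E]³/(ℏc)³.
1 GeV³ → 1/(ℏc)³ × (1 GeV in J)³ = 1.299 × 10^47 m⁻³.
Convert the energy scale: 20 keV³ = 2.00 × 10^-17 GeV³.
Result: 2.00 × 10^-17 × 1.299 × 10^47 = 2.599 × 10^30 m⁻³.

2.599 × 10^30 m⁻³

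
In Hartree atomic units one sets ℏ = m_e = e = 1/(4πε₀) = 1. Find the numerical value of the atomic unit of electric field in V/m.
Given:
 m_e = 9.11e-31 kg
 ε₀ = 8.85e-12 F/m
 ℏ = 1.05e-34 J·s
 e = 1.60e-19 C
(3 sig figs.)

5.20e11 V/m

E_au = E_h/(e a₀) = m_e²e⁵/((4πε₀)³ℏ⁴)
E_h = 4.38e-18 J
a₀ = 5.26e-11 m
E_h/(e·a₀) = 5.20e11 V/m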